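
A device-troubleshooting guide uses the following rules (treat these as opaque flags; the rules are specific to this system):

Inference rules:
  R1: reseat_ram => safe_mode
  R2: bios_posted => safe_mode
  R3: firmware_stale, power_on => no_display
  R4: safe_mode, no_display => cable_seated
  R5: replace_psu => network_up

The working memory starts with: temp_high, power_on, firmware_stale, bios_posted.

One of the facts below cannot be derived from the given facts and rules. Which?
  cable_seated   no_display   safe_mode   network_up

network_up

Round 1 fires R2, R3, giving safe_mode, no_display.
Round 2 fires R4, giving cable_seated.
Derived: safe_mode (round 1), cable_seated (round 2), no_display (round 1). network_up never appears in any round.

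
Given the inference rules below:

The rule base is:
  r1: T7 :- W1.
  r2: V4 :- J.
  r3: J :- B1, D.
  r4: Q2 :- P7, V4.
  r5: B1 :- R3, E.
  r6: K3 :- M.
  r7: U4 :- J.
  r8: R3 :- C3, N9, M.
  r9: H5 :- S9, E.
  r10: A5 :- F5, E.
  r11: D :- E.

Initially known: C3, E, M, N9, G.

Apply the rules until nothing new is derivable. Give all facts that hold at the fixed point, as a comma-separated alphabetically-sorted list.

B1, C3, D, E, G, J, K3, M, N9, R3, U4, V4

Round 1 — r6, r8, r11, derive K3, R3, D.
Round 2 — r5, derive B1.
Round 3 — r3, derive J.
Round 4 — r2, r7, derive V4, U4.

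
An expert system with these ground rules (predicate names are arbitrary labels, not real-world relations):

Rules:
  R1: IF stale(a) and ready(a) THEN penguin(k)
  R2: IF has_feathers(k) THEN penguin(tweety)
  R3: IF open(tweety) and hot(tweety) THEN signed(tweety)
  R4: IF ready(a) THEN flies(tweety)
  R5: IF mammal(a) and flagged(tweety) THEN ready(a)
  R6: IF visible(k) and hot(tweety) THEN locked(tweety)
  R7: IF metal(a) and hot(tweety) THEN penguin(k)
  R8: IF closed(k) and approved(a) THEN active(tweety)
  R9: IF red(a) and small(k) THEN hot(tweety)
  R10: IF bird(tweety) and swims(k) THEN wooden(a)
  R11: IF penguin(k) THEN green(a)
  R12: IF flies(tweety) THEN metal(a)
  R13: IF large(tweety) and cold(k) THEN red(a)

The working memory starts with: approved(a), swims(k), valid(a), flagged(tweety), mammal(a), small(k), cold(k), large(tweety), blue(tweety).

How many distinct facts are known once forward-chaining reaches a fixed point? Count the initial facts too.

[1] R5 [IF mammal(a) and flagged(tweety) THEN ready(a)]; R13 [IF large(tweety) and cold(k) THEN red(a)]. ⇒ new: ready(a), red(a).
[2] R4 [IF ready(a) THEN flies(tweety)]; R9 [IF red(a) and small(k) THEN hot(tweety)]. ⇒ new: flies(tweety), hot(tweety).
[3] R12 [IF flies(tweety) THEN metal(a)]. ⇒ new: metal(a).
[4] R7 [IF metal(a) and hot(tweety) THEN penguin(k)]. ⇒ new: penguin(k).
[5] R11 [IF penguin(k) THEN green(a)]. ⇒ new: green(a).
Closure: {approved(a), blue(tweety), cold(k), flagged(tweety), flies(tweety), green(a), hot(tweety), large(tweety), mammal(a), metal(a), penguin(k), ready(a), red(a), small(k), swims(k), valid(a)} — 16 facts.

16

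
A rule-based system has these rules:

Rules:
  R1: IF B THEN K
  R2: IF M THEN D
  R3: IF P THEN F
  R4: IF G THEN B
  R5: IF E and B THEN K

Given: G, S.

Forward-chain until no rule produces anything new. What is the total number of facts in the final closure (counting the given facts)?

4

Round 1 — R4, derive B.
Round 2 — R1, derive K.
Closure: {B, G, K, S} — 4 facts.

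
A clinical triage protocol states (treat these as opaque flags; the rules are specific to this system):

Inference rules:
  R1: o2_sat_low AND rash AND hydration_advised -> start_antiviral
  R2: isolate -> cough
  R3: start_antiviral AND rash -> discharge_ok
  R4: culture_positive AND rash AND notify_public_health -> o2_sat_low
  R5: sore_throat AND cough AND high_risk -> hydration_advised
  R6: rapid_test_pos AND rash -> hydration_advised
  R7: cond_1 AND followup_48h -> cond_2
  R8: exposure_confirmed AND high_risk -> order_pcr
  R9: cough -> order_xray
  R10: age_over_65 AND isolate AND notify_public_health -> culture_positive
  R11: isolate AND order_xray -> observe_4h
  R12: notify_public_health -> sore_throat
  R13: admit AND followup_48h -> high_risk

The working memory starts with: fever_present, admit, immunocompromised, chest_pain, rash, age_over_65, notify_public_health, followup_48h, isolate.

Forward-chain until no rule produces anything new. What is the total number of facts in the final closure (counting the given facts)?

19

Round 1: R2 [isolate -> cough]; R10 [age_over_65 AND isolate AND notify_public_health -> culture_positive]; R12 [notify_public_health -> sore_throat]; R13 [admit AND followup_48h -> high_risk]. New: cough, culture_positive, sore_throat, high_risk.
Round 2: R4 [culture_positive AND rash AND notify_public_health -> o2_sat_low]; R5 [sore_throat AND cough AND high_risk -> hydration_advised]; R9 [cough -> order_xray]. New: o2_sat_low, hydration_advised, order_xray.
Round 3: R1 [o2_sat_low AND rash AND hydration_advised -> start_antiviral]; R11 [isolate AND order_xray -> observe_4h]. New: start_antiviral, observe_4h.
Round 4: R3 [start_antiviral AND rash -> discharge_ok]. New: discharge_ok.
Closure: {admit, age_over_65, chest_pain, cough, culture_positive, discharge_ok, fever_present, followup_48h, high_risk, hydration_advised, immunocompromised, isolate, notify_public_health, o2_sat_low, observe_4h, order_xray, rash, sore_throat, start_antiviral} — 19 facts.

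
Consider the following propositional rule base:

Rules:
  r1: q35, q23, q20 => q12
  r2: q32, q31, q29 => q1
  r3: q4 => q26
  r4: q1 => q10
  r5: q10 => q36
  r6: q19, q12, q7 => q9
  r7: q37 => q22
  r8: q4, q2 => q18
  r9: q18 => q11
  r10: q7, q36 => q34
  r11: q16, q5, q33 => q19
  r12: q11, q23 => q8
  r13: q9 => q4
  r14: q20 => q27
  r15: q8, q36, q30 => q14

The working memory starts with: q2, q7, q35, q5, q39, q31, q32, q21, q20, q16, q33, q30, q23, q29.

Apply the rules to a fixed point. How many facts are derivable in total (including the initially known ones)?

28

Round 1: r1 [q35, q23, q20 => q12]; r2 [q32, q31, q29 => q1]; r11 [q16, q5, q33 => q19]; r14 [q20 => q27]. New: q12, q1, q19, q27.
Round 2: r4 [q1 => q10]; r6 [q19, q12, q7 => q9]. New: q10, q9.
Round 3: r5 [q10 => q36]; r13 [q9 => q4]. New: q36, q4.
Round 4: r3 [q4 => q26]; r8 [q4, q2 => q18]; r10 [q7, q36 => q34]. New: q26, q18, q34.
Round 5: r9 [q18 => q11]. New: q11.
Round 6: r12 [q11, q23 => q8]. New: q8.
Round 7: r15 [q8, q36, q30 => q14]. New: q14.
Closure: {q1, q10, q11, q12, q14, q16, q18, q19, q2, q20, q21, q23, q26, q27, q29, q30, q31, q32, q33, q34, q35, q36, q39, q4, q5, q7, q8, q9} — 28 facts.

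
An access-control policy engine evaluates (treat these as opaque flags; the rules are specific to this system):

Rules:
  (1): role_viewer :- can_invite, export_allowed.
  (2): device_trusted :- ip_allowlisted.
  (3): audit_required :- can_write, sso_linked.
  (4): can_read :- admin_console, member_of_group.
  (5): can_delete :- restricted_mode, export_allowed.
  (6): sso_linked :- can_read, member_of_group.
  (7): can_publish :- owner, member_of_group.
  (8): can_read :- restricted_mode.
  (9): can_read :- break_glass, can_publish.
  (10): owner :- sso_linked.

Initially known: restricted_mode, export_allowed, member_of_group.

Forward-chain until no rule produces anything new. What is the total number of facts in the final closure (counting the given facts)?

8

Round 1 — (5), (8), derive can_delete, can_read.
Round 2 — (6), derive sso_linked.
Round 3 — (10), derive owner.
Round 4 — (7), derive can_publish.
Closure: {can_delete, can_publish, can_read, export_allowed, member_of_group, owner, restricted_mode, sso_linked} — 8 facts.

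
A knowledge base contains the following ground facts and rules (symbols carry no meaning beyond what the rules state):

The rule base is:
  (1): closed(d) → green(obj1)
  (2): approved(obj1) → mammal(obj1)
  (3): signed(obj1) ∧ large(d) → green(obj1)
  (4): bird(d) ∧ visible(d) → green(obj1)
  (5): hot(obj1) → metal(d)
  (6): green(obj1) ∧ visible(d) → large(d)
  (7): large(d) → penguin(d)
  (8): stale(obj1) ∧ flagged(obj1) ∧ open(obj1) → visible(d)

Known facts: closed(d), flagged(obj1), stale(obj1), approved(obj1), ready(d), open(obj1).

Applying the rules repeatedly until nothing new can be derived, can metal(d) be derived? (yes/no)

no

Round 1: (1) [closed(d) → green(obj1)]; (2) [approved(obj1) → mammal(obj1)]; (8) [stale(obj1) ∧ flagged(obj1) ∧ open(obj1) → visible(d)]. Adds green(obj1), mammal(obj1), visible(d).
Round 2: (6) [green(obj1) ∧ visible(d) → large(d)]. Adds large(d).
Round 3: (7) [large(d) → penguin(d)]. Adds penguin(d).
Fixed point reached. metal(d) is concluded only by (5); (5) needs hot(obj1) (never derived).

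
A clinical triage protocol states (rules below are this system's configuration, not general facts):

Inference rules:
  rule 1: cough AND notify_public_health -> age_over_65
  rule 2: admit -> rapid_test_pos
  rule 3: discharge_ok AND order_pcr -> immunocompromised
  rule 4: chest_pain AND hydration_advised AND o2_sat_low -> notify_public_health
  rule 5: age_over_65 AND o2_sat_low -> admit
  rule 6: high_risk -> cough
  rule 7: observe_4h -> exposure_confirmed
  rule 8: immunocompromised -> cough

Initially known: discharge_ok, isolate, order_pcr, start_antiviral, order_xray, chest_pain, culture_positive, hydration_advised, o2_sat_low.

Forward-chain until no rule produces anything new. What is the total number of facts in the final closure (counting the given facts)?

[1] rule 3 [discharge_ok AND order_pcr -> immunocompromised]; rule 4 [chest_pain AND hydration_advised AND o2_sat_low -> notify_public_health]. ⇒ new: immunocompromised, notify_public_health.
[2] rule 8 [immunocompromised -> cough]. ⇒ new: cough.
[3] rule 1 [cough AND notify_public_health -> age_over_65]. ⇒ new: age_over_65.
[4] rule 5 [age_over_65 AND o2_sat_low -> admit]. ⇒ new: admit.
[5] rule 2 [admit -> rapid_test_pos]. ⇒ new: rapid_test_pos.
Closure: {admit, age_over_65, chest_pain, cough, culture_positive, discharge_ok, hydration_advised, immunocompromised, isolate, notify_public_health, o2_sat_low, order_pcr, order_xray, rapid_test_pos, start_antiviral} — 15 facts.

15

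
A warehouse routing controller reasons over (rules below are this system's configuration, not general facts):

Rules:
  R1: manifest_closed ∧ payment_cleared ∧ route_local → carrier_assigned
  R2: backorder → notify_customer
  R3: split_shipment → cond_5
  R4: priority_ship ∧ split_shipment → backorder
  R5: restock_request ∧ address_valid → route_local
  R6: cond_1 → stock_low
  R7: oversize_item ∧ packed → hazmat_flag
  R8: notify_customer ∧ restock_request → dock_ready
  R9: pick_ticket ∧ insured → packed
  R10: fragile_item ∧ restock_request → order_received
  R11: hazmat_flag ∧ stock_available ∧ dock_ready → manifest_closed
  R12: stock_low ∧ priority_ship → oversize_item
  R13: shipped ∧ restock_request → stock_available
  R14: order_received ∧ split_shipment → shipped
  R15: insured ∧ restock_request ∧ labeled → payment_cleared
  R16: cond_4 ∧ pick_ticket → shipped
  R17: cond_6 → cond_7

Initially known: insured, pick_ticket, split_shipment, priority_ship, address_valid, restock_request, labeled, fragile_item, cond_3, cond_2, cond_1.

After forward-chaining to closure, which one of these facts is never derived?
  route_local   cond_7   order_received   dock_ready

Round 1 — R3, R4, R5, R6, R9, R10, R15, derive cond_5, backorder, route_local, stock_low, packed, order_received, payment_cleared.
Round 2 — R2, R12, R14, derive notify_customer, oversize_item, shipped.
Round 3 — R7, R8, R13, derive hazmat_flag, dock_ready, stock_available.
Round 4 — R11, derive manifest_closed.
Round 5 — R1, derive carrier_assigned.
Derived: order_received (round 1), dock_ready (round 3), route_local (round 1). cond_7 never appears in any round.

cond_7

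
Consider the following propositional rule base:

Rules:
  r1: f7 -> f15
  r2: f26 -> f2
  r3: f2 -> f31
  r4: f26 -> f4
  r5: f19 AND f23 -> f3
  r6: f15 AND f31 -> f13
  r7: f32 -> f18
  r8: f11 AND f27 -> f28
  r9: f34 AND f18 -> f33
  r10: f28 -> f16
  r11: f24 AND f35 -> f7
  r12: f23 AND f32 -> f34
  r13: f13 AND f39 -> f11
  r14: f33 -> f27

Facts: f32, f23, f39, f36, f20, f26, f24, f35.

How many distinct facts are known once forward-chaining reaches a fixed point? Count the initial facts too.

Round 1: r2 [f26 -> f2]; r4 [f26 -> f4]; r7 [f32 -> f18]; r11 [f24 AND f35 -> f7]; r12 [f23 AND f32 -> f34]. Adds f2, f4, f18, f7, f34.
Round 2: r1 [f7 -> f15]; r3 [f2 -> f31]; r9 [f34 AND f18 -> f33]. Adds f15, f31, f33.
Round 3: r6 [f15 AND f31 -> f13]; r14 [f33 -> f27]. Adds f13, f27.
Round 4: r13 [f13 AND f39 -> f11]. Adds f11.
Round 5: r8 [f11 AND f27 -> f28]. Adds f28.
Round 6: r10 [f28 -> f16]. Adds f16.
Closure: {f11, f13, f15, f16, f18, f2, f20, f23, f24, f26, f27, f28, f31, f32, f33, f34, f35, f36, f39, f4, f7} — 21 facts.

21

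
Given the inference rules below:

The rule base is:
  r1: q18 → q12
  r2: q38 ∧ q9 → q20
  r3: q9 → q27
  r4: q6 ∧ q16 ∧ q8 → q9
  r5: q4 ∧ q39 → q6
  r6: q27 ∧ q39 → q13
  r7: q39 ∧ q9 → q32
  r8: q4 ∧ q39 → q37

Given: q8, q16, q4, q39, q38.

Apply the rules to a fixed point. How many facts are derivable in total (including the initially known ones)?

[1] r5 [q4 ∧ q39 → q6]; r8 [q4 ∧ q39 → q37]. ⇒ new: q6, q37.
[2] r4 [q6 ∧ q16 ∧ q8 → q9]. ⇒ new: q9.
[3] r2 [q38 ∧ q9 → q20]; r3 [q9 → q27]; r7 [q39 ∧ q9 → q32]. ⇒ new: q20, q27, q32.
[4] r6 [q27 ∧ q39 → q13]. ⇒ new: q13.
Closure: {q13, q16, q20, q27, q32, q37, q38, q39, q4, q6, q8, q9} — 12 facts.

12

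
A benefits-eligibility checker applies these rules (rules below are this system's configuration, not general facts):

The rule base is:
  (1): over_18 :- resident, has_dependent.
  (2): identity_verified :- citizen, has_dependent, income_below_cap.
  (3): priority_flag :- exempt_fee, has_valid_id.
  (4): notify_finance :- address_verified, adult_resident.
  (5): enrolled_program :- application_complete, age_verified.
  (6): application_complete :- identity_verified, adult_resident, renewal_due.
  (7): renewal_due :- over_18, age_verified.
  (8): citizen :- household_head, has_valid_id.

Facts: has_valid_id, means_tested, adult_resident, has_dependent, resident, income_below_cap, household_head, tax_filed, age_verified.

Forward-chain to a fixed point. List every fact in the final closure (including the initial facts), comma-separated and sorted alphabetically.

[1] (1) [over_18 :- resident, has_dependent.]; (8) [citizen :- household_head, has_valid_id.]. ⇒ new: over_18, citizen.
[2] (2) [identity_verified :- citizen, has_dependent, income_below_cap.]; (7) [renewal_due :- over_18, age_verified.]. ⇒ new: identity_verified, renewal_due.
[3] (6) [application_complete :- identity_verified, adult_resident, renewal_due.]. ⇒ new: application_complete.
[4] (5) [enrolled_program :- application_complete, age_verified.]. ⇒ new: enrolled_program.

adult_resident, age_verified, application_complete, citizen, enrolled_program, has_dependent, has_valid_id, household_head, identity_verified, income_below_cap, means_tested, over_18, renewal_due, resident, tax_filed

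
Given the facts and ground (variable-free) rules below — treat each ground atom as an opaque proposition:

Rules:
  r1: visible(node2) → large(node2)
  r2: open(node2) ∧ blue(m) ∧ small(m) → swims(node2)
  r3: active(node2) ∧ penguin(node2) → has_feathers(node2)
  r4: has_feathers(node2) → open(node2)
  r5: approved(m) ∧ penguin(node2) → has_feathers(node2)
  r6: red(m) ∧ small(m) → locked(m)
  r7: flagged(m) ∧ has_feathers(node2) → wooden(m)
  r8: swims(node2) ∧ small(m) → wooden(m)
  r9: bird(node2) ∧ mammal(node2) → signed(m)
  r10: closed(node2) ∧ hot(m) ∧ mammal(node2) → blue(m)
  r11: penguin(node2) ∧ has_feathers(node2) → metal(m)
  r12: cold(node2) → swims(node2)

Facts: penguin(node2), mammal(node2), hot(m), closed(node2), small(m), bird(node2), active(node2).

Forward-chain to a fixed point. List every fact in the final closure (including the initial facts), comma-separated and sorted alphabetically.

active(node2), bird(node2), blue(m), closed(node2), has_feathers(node2), hot(m), mammal(node2), metal(m), open(node2), penguin(node2), signed(m), small(m), swims(node2), wooden(m)

Round 1: r3 [active(node2) ∧ penguin(node2) → has_feathers(node2)]; r9 [bird(node2) ∧ mammal(node2) → signed(m)]; r10 [closed(node2) ∧ hot(m) ∧ mammal(node2) → blue(m)]. Adds has_feathers(node2), signed(m), blue(m).
Round 2: r4 [has_feathers(node2) → open(node2)]; r11 [penguin(node2) ∧ has_feathers(node2) → metal(m)]. Adds open(node2), metal(m).
Round 3: r2 [open(node2) ∧ blue(m) ∧ small(m) → swims(node2)]. Adds swims(node2).
Round 4: r8 [swims(node2) ∧ small(m) → wooden(m)]. Adds wooden(m).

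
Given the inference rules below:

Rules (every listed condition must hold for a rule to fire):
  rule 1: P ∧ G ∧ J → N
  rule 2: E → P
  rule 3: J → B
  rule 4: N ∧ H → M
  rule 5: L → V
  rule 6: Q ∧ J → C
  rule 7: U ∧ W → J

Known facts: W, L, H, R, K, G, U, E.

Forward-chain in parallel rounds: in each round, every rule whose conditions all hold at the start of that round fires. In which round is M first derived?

3

Round 1 fires rule 2, rule 5, rule 7, giving P, V, J.
Round 2 fires rule 1, rule 3, giving N, B.
Round 3 fires rule 4, giving M.
M first appears in round 3.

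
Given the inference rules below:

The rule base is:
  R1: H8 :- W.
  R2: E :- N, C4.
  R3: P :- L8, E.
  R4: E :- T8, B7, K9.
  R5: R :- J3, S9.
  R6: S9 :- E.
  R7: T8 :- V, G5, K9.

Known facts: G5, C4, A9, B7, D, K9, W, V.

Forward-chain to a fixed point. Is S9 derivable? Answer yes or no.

yes

Round 1 — R1, R7, derive H8, T8.
Round 2 — R4, derive E.
Round 3 — R6, derive S9.
S9 appears in round 3, so it is derivable.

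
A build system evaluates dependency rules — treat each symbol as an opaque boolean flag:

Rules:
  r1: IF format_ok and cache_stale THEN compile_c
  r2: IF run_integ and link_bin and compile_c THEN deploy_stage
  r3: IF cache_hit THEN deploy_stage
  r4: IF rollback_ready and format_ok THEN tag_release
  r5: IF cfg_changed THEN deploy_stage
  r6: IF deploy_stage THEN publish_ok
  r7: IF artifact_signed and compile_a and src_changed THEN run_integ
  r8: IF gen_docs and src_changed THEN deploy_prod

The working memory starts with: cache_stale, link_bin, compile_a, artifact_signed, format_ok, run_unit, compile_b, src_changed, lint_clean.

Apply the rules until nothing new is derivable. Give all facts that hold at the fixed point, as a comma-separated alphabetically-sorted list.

artifact_signed, cache_stale, compile_a, compile_b, compile_c, deploy_stage, format_ok, link_bin, lint_clean, publish_ok, run_integ, run_unit, src_changed

[1] r1 [IF format_ok and cache_stale THEN compile_c]; r7 [IF artifact_signed and compile_a and src_changed THEN run_integ]. ⇒ new: compile_c, run_integ.
[2] r2 [IF run_integ and link_bin and compile_c THEN deploy_stage]. ⇒ new: deploy_stage.
[3] r6 [IF deploy_stage THEN publish_ok]. ⇒ new: publish_ok.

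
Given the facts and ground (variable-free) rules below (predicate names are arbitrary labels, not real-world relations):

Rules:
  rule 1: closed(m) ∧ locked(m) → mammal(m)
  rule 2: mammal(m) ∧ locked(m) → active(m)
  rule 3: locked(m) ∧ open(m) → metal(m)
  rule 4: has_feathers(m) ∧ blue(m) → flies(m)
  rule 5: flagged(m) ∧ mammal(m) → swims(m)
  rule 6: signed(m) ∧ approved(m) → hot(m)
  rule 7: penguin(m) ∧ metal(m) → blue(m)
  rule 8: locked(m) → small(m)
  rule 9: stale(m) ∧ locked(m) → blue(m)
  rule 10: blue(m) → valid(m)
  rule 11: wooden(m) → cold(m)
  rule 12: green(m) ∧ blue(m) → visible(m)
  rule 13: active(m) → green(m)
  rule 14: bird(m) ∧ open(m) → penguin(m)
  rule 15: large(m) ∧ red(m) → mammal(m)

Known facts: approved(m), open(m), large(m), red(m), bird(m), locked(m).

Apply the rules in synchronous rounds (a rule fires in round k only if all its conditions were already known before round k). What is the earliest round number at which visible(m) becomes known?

Round 1 — rule 3, rule 8, rule 14, rule 15, derive metal(m), small(m), penguin(m), mammal(m).
Round 2 — rule 2, rule 7, derive active(m), blue(m).
Round 3 — rule 10, rule 13, derive valid(m), green(m).
Round 4 — rule 12, derive visible(m).
visible(m) first appears in round 4.

4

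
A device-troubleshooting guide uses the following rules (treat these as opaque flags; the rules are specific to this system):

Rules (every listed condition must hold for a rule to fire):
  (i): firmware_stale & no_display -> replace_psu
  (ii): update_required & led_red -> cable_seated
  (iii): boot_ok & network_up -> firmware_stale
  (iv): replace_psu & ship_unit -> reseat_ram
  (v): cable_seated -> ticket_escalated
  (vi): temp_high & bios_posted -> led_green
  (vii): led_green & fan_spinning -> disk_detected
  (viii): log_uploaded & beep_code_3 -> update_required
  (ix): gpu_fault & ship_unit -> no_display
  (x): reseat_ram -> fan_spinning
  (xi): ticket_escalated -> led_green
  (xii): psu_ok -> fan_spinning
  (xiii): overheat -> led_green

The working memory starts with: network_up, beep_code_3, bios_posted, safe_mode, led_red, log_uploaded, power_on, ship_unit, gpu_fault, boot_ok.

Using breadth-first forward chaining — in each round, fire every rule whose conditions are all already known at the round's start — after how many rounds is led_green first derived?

4

[1] (iii) [boot_ok & network_up -> firmware_stale]; (viii) [log_uploaded & beep_code_3 -> update_required]; (ix) [gpu_fault & ship_unit -> no_display]. ⇒ new: firmware_stale, update_required, no_display.
[2] (i) [firmware_stale & no_display -> replace_psu]; (ii) [update_required & led_red -> cable_seated]. ⇒ new: replace_psu, cable_seated.
[3] (iv) [replace_psu & ship_unit -> reseat_ram]; (v) [cable_seated -> ticket_escalated]. ⇒ new: reseat_ram, ticket_escalated.
[4] (x) [reseat_ram -> fan_spinning]; (xi) [ticket_escalated -> led_green]. ⇒ new: fan_spinning, led_green.
led_green first appears in round 4.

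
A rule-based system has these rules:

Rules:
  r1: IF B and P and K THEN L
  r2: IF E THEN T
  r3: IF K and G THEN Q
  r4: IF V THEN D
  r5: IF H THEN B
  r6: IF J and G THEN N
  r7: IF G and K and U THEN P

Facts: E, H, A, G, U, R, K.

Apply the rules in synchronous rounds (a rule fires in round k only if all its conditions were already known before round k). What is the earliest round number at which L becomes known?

Round 1 — r2, r3, r5, r7, derive T, Q, B, P.
Round 2 — r1, derive L.
L first appears in round 2.

2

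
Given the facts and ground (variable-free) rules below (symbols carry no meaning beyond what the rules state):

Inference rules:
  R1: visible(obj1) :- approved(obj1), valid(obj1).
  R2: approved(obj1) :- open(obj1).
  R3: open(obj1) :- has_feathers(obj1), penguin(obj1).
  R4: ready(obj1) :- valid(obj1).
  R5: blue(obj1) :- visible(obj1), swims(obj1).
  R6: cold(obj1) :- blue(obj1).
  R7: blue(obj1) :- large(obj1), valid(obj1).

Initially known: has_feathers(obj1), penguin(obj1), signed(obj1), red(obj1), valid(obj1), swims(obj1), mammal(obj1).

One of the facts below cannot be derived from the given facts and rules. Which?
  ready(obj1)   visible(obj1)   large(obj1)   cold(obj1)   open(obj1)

large(obj1)

Round 1 fires R3, R4, giving open(obj1), ready(obj1).
Round 2 fires R2, giving approved(obj1).
Round 3 fires R1, giving visible(obj1).
Round 4 fires R5, giving blue(obj1).
Round 5 fires R6, giving cold(obj1).
Derived: cold(obj1) (round 5), ready(obj1) (round 1), visible(obj1) (round 3), open(obj1) (round 1). large(obj1) never appears in any round.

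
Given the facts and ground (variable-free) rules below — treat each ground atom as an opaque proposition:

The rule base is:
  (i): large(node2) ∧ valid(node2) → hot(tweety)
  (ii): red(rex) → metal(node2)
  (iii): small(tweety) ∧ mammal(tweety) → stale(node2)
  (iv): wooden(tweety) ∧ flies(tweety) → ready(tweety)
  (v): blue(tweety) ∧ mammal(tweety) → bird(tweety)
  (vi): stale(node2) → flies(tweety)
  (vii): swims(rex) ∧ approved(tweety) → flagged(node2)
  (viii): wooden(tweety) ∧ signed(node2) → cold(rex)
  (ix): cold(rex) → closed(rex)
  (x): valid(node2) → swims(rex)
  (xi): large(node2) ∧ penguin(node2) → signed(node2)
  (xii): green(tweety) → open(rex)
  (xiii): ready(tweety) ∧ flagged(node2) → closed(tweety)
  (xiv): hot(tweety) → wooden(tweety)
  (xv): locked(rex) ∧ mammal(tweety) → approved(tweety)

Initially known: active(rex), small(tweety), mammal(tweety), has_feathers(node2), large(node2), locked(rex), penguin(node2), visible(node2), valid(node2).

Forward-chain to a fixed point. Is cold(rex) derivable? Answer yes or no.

yes

Round 1 — (i), (iii), (x), (xi), (xv), derive hot(tweety), stale(node2), swims(rex), signed(node2), approved(tweety).
Round 2 — (vi), (vii), (xiv), derive flies(tweety), flagged(node2), wooden(tweety).
Round 3 — (iv), (viii), derive ready(tweety), cold(rex).
Round 4 — (ix), (xiii), derive closed(rex), closed(tweety).
cold(rex) appears in round 3, so it is derivable.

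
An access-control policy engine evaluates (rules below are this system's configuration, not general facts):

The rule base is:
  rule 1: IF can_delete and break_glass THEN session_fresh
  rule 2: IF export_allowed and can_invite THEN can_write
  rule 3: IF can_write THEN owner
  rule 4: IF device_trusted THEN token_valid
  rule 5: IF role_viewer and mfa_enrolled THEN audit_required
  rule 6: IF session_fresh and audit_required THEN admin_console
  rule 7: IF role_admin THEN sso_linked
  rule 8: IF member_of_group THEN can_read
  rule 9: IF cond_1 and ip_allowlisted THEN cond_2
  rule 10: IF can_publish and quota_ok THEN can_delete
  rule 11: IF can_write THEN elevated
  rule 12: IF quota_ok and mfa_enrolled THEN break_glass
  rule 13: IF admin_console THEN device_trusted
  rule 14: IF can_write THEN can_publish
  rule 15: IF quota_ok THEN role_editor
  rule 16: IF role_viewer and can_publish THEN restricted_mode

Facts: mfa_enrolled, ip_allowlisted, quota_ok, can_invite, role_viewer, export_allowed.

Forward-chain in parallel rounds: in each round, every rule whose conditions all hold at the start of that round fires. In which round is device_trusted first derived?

Round 1: rule 2 [IF export_allowed and can_invite THEN can_write]; rule 5 [IF role_viewer and mfa_enrolled THEN audit_required]; rule 12 [IF quota_ok and mfa_enrolled THEN break_glass]; rule 15 [IF quota_ok THEN role_editor]. New: can_write, audit_required, break_glass, role_editor.
Round 2: rule 3 [IF can_write THEN owner]; rule 11 [IF can_write THEN elevated]; rule 14 [IF can_write THEN can_publish]. New: owner, elevated, can_publish.
Round 3: rule 10 [IF can_publish and quota_ok THEN can_delete]; rule 16 [IF role_viewer and can_publish THEN restricted_mode]. New: can_delete, restricted_mode.
Round 4: rule 1 [IF can_delete and break_glass THEN session_fresh]. New: session_fresh.
Round 5: rule 6 [IF session_fresh and audit_required THEN admin_console]. New: admin_console.
Round 6: rule 13 [IF admin_console THEN device_trusted]. New: device_trusted.
device_trusted first appears in round 6.

6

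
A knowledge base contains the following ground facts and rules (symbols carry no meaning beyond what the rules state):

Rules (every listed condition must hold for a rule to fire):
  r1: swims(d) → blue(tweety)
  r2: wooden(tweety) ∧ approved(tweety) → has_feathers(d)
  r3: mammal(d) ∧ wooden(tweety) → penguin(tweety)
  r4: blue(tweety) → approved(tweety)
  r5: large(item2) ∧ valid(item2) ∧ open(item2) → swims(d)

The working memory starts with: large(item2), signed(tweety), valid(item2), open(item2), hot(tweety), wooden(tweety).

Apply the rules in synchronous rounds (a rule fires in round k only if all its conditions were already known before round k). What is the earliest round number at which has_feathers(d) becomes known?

Round 1: r5 [large(item2) ∧ valid(item2) ∧ open(item2) → swims(d)]. New: swims(d).
Round 2: r1 [swims(d) → blue(tweety)]. New: blue(tweety).
Round 3: r4 [blue(tweety) → approved(tweety)]. New: approved(tweety).
Round 4: r2 [wooden(tweety) ∧ approved(tweety) → has_feathers(d)]. New: has_feathers(d).
has_feathers(d) first appears in round 4.

4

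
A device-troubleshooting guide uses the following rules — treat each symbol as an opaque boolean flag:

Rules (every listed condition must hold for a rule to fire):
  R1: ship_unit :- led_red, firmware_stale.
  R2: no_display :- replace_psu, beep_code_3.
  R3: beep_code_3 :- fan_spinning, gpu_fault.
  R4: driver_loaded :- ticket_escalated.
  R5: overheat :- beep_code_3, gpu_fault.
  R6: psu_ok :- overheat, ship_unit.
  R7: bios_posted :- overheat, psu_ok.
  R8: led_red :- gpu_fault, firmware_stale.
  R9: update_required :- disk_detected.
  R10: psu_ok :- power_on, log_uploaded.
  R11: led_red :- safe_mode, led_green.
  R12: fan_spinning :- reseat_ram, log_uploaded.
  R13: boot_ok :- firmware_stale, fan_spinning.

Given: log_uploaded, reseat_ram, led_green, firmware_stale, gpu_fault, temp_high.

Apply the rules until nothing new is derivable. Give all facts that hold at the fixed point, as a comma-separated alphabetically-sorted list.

beep_code_3, bios_posted, boot_ok, fan_spinning, firmware_stale, gpu_fault, led_green, led_red, log_uploaded, overheat, psu_ok, reseat_ram, ship_unit, temp_high

Round 1: R8 [led_red :- gpu_fault, firmware_stale.]; R12 [fan_spinning :- reseat_ram, log_uploaded.]. New: led_red, fan_spinning.
Round 2: R1 [ship_unit :- led_red, firmware_stale.]; R3 [beep_code_3 :- fan_spinning, gpu_fault.]; R13 [boot_ok :- firmware_stale, fan_spinning.]. New: ship_unit, beep_code_3, boot_ok.
Round 3: R5 [overheat :- beep_code_3, gpu_fault.]. New: overheat.
Round 4: R6 [psu_ok :- overheat, ship_unit.]. New: psu_ok.
Round 5: R7 [bios_posted :- overheat, psu_ok.]. New: bios_posted.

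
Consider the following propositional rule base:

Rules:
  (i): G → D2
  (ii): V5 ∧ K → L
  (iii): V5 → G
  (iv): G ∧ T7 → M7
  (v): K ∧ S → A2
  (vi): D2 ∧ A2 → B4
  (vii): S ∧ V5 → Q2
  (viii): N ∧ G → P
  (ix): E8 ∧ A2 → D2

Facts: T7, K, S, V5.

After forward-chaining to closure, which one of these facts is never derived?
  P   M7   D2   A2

P

Round 1: (ii) [V5 ∧ K → L]; (iii) [V5 → G]; (v) [K ∧ S → A2]; (vii) [S ∧ V5 → Q2]. New: L, G, A2, Q2.
Round 2: (i) [G → D2]; (iv) [G ∧ T7 → M7]. New: D2, M7.
Round 3: (vi) [D2 ∧ A2 → B4]. New: B4.
Derived: M7 (round 2), D2 (round 2), A2 (round 1). P never appears in any round.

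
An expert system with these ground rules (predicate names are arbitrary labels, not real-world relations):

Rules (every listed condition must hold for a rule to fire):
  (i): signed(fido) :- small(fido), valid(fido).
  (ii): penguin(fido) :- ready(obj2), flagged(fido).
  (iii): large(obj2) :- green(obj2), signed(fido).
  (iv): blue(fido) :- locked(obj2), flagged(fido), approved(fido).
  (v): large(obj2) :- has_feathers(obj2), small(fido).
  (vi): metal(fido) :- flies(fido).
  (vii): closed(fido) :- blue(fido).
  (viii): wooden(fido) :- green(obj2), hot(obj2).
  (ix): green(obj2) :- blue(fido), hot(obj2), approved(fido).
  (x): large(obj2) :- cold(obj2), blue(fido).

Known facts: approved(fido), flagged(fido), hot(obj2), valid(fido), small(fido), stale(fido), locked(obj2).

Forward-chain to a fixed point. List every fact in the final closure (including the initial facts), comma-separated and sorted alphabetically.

approved(fido), blue(fido), closed(fido), flagged(fido), green(obj2), hot(obj2), large(obj2), locked(obj2), signed(fido), small(fido), stale(fido), valid(fido), wooden(fido)

Round 1: (i) [signed(fido) :- small(fido), valid(fido).]; (iv) [blue(fido) :- locked(obj2), flagged(fido), approved(fido).]. New: signed(fido), blue(fido).
Round 2: (vii) [closed(fido) :- blue(fido).]; (ix) [green(obj2) :- blue(fido), hot(obj2), approved(fido).]. New: closed(fido), green(obj2).
Round 3: (iii) [large(obj2) :- green(obj2), signed(fido).]; (viii) [wooden(fido) :- green(obj2), hot(obj2).]. New: large(obj2), wooden(fido).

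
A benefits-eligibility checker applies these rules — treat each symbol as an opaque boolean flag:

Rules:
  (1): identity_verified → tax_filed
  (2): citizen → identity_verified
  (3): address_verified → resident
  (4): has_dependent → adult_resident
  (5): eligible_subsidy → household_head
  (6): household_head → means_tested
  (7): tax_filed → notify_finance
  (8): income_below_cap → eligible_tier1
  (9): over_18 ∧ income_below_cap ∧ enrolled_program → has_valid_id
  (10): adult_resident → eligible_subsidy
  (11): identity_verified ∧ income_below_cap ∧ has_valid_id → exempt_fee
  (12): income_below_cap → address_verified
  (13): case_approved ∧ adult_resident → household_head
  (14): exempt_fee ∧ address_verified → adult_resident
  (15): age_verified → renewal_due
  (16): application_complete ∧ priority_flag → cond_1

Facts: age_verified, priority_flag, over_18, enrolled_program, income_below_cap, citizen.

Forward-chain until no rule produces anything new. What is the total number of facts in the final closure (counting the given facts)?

19

Round 1: (2) [citizen → identity_verified]; (8) [income_below_cap → eligible_tier1]; (9) [over_18 ∧ income_below_cap ∧ enrolled_program → has_valid_id]; (12) [income_below_cap → address_verified]; (15) [age_verified → renewal_due]. Adds identity_verified, eligible_tier1, has_valid_id, address_verified, renewal_due.
Round 2: (1) [identity_verified → tax_filed]; (3) [address_verified → resident]; (11) [identity_verified ∧ income_below_cap ∧ has_valid_id → exempt_fee]. Adds tax_filed, resident, exempt_fee.
Round 3: (7) [tax_filed → notify_finance]; (14) [exempt_fee ∧ address_verified → adult_resident]. Adds notify_finance, adult_resident.
Round 4: (10) [adult_resident → eligible_subsidy]. Adds eligible_subsidy.
Round 5: (5) [eligible_subsidy → household_head]. Adds household_head.
Round 6: (6) [household_head → means_tested]. Adds means_tested.
Closure: {address_verified, adult_resident, age_verified, citizen, eligible_subsidy, eligible_tier1, enrolled_program, exempt_fee, has_valid_id, household_head, identity_verified, income_below_cap, means_tested, notify_finance, over_18, priority_flag, renewal_due, resident, tax_filed} — 19 facts.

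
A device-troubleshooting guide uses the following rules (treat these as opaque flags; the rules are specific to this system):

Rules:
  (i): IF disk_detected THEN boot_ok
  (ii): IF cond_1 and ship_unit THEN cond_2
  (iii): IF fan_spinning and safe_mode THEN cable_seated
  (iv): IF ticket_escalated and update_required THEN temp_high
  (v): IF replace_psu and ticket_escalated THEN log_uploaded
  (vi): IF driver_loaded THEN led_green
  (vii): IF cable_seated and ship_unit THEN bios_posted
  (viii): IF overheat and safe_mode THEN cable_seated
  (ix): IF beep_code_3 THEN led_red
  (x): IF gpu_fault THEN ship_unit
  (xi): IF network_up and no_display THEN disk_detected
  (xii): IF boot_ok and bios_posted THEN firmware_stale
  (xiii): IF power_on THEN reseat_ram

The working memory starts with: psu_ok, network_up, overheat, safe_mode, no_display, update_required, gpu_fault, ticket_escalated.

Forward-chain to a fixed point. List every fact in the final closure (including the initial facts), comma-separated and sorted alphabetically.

[1] (iv) [IF ticket_escalated and update_required THEN temp_high]; (viii) [IF overheat and safe_mode THEN cable_seated]; (x) [IF gpu_fault THEN ship_unit]; (xi) [IF network_up and no_display THEN disk_detected]. ⇒ new: temp_high, cable_seated, ship_unit, disk_detected.
[2] (i) [IF disk_detected THEN boot_ok]; (vii) [IF cable_seated and ship_unit THEN bios_posted]. ⇒ new: boot_ok, bios_posted.
[3] (xii) [IF boot_ok and bios_posted THEN firmware_stale]. ⇒ new: firmware_stale.

bios_posted, boot_ok, cable_seated, disk_detected, firmware_stale, gpu_fault, network_up, no_display, overheat, psu_ok, safe_mode, ship_unit, temp_high, ticket_escalated, update_required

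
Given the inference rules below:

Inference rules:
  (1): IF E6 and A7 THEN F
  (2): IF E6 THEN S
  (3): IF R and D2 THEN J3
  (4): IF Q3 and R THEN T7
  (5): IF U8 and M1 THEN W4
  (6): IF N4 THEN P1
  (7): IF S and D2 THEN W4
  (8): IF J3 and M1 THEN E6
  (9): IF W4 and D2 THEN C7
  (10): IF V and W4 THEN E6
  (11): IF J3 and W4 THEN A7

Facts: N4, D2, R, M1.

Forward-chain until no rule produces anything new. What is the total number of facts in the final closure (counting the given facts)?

Round 1: (3) [IF R and D2 THEN J3]; (6) [IF N4 THEN P1]. Adds J3, P1.
Round 2: (8) [IF J3 and M1 THEN E6]. Adds E6.
Round 3: (2) [IF E6 THEN S]. Adds S.
Round 4: (7) [IF S and D2 THEN W4]. Adds W4.
Round 5: (9) [IF W4 and D2 THEN C7]; (11) [IF J3 and W4 THEN A7]. Adds C7, A7.
Round 6: (1) [IF E6 and A7 THEN F]. Adds F.
Closure: {A7, C7, D2, E6, F, J3, M1, N4, P1, R, S, W4} — 12 facts.

12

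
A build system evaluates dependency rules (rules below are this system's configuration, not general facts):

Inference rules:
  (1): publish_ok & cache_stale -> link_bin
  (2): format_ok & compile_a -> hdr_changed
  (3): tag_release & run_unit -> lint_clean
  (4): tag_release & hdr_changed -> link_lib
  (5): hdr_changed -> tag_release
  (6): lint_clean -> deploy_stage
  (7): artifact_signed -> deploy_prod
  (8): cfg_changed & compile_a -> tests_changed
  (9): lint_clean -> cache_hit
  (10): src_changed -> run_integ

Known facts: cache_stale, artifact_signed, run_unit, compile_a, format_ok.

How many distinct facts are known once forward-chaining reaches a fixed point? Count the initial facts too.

12

Round 1: (2) [format_ok & compile_a -> hdr_changed]; (7) [artifact_signed -> deploy_prod]. New: hdr_changed, deploy_prod.
Round 2: (5) [hdr_changed -> tag_release]. New: tag_release.
Round 3: (3) [tag_release & run_unit -> lint_clean]; (4) [tag_release & hdr_changed -> link_lib]. New: lint_clean, link_lib.
Round 4: (6) [lint_clean -> deploy_stage]; (9) [lint_clean -> cache_hit]. New: deploy_stage, cache_hit.
Closure: {artifact_signed, cache_hit, cache_stale, compile_a, deploy_prod, deploy_stage, format_ok, hdr_changed, link_lib, lint_clean, run_unit, tag_release} — 12 facts.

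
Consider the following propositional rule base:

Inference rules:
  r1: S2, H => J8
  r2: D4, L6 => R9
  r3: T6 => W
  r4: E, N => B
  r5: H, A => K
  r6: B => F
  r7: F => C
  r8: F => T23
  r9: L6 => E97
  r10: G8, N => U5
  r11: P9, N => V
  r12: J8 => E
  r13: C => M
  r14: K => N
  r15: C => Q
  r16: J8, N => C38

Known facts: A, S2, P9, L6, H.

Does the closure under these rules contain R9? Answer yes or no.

Round 1 fires r1, r5, r9, giving J8, K, E97.
Round 2 fires r12, r14, giving E, N.
Round 3 fires r4, r11, r16, giving B, V, C38.
Round 4 fires r6, giving F.
Round 5 fires r7, r8, giving C, T23.
Round 6 fires r13, r15, giving M, Q.
Fixed point reached. R9 is concluded only by r2; r2 needs D4 (never derived).

no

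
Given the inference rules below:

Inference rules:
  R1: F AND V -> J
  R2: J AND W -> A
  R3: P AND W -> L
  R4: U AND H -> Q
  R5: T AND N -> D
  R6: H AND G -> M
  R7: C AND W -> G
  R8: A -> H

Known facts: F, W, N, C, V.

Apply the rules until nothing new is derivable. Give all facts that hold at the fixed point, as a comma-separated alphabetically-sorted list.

A, C, F, G, H, J, M, N, V, W

Round 1 fires R1, R7, giving J, G.
Round 2 fires R2, giving A.
Round 3 fires R8, giving H.
Round 4 fires R6, giving M.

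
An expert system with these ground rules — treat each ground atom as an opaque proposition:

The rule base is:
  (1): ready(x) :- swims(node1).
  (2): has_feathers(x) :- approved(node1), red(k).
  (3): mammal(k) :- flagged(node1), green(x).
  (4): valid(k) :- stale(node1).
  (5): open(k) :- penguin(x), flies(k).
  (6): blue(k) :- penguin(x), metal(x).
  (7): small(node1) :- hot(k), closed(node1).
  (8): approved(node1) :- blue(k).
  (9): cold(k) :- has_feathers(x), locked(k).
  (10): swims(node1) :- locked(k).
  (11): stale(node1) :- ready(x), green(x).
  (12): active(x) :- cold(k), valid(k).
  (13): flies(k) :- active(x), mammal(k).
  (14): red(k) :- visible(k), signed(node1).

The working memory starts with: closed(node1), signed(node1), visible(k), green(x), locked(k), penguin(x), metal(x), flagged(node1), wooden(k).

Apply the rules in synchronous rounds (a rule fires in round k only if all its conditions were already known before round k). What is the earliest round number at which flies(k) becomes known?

[1] (3) [mammal(k) :- flagged(node1), green(x).]; (6) [blue(k) :- penguin(x), metal(x).]; (10) [swims(node1) :- locked(k).]; (14) [red(k) :- visible(k), signed(node1).]. ⇒ new: mammal(k), blue(k), swims(node1), red(k).
[2] (1) [ready(x) :- swims(node1).]; (8) [approved(node1) :- blue(k).]. ⇒ new: ready(x), approved(node1).
[3] (2) [has_feathers(x) :- approved(node1), red(k).]; (11) [stale(node1) :- ready(x), green(x).]. ⇒ new: has_feathers(x), stale(node1).
[4] (4) [valid(k) :- stale(node1).]; (9) [cold(k) :- has_feathers(x), locked(k).]. ⇒ new: valid(k), cold(k).
[5] (12) [active(x) :- cold(k), valid(k).]. ⇒ new: active(x).
[6] (13) [flies(k) :- active(x), mammal(k).]. ⇒ new: flies(k).
flies(k) first appears in round 6.

6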